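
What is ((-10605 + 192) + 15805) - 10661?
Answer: -5269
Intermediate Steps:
((-10605 + 192) + 15805) - 10661 = (-10413 + 15805) - 10661 = 5392 - 10661 = -5269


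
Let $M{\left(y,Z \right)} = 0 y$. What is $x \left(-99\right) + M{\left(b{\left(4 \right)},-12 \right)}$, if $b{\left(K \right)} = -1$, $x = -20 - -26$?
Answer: $-594$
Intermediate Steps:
$x = 6$ ($x = -20 + 26 = 6$)
$M{\left(y,Z \right)} = 0$
$x \left(-99\right) + M{\left(b{\left(4 \right)},-12 \right)} = 6 \left(-99\right) + 0 = -594 + 0 = -594$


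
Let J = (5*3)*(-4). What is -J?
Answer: 60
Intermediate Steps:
J = -60 (J = 15*(-4) = -60)
-J = -1*(-60) = 60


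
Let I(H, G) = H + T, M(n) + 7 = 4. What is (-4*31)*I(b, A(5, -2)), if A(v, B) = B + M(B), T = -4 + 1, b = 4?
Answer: -124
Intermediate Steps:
M(n) = -3 (M(n) = -7 + 4 = -3)
T = -3
A(v, B) = -3 + B (A(v, B) = B - 3 = -3 + B)
I(H, G) = -3 + H (I(H, G) = H - 3 = -3 + H)
(-4*31)*I(b, A(5, -2)) = (-4*31)*(-3 + 4) = -124*1 = -124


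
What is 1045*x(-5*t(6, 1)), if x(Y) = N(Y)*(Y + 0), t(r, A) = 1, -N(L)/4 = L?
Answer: -104500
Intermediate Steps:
N(L) = -4*L
x(Y) = -4*Y**2 (x(Y) = (-4*Y)*(Y + 0) = (-4*Y)*Y = -4*Y**2)
1045*x(-5*t(6, 1)) = 1045*(-4*(-5*1)**2) = 1045*(-4*(-5)**2) = 1045*(-4*25) = 1045*(-100) = -104500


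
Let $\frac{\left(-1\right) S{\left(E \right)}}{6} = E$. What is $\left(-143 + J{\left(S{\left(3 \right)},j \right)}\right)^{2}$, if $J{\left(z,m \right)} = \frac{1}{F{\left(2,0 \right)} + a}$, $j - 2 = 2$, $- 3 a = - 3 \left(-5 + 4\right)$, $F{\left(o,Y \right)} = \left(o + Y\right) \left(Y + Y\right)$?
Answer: $20736$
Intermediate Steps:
$F{\left(o,Y \right)} = 2 Y \left(Y + o\right)$ ($F{\left(o,Y \right)} = \left(Y + o\right) 2 Y = 2 Y \left(Y + o\right)$)
$S{\left(E \right)} = - 6 E$
$a = -1$ ($a = - \frac{\left(-3\right) \left(-5 + 4\right)}{3} = - \frac{\left(-3\right) \left(-1\right)}{3} = \left(- \frac{1}{3}\right) 3 = -1$)
$j = 4$ ($j = 2 + 2 = 4$)
$J{\left(z,m \right)} = -1$ ($J{\left(z,m \right)} = \frac{1}{2 \cdot 0 \left(0 + 2\right) - 1} = \frac{1}{2 \cdot 0 \cdot 2 - 1} = \frac{1}{0 - 1} = \frac{1}{-1} = -1$)
$\left(-143 + J{\left(S{\left(3 \right)},j \right)}\right)^{2} = \left(-143 - 1\right)^{2} = \left(-144\right)^{2} = 20736$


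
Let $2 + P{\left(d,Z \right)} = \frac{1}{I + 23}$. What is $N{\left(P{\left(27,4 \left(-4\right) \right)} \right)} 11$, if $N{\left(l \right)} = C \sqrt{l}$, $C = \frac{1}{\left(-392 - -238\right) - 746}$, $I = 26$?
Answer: $- \frac{11 i \sqrt{97}}{6300} \approx - 0.017196 i$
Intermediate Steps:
$C = - \frac{1}{900}$ ($C = \frac{1}{\left(-392 + 238\right) - 746} = \frac{1}{-154 - 746} = \frac{1}{-900} = - \frac{1}{900} \approx -0.0011111$)
$P{\left(d,Z \right)} = - \frac{97}{49}$ ($P{\left(d,Z \right)} = -2 + \frac{1}{26 + 23} = -2 + \frac{1}{49} = - \frac{97}{49}$)
$N{\left(l \right)} = - \frac{\sqrt{l}}{900}$
$N{\left(P{\left(27,4 \left(-4\right) \right)} \right)} 11 = - \frac{\sqrt{- \frac{97}{49}}}{900} \cdot 11 = - \frac{\frac{1}{7} i \sqrt{97}}{900} \cdot 11 = - \frac{i \sqrt{97}}{6300} \cdot 11 = - \frac{11 i \sqrt{97}}{6300}$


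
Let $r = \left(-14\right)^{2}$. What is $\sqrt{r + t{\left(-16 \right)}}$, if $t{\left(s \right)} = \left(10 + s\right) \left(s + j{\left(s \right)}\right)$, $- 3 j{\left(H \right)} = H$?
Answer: $2 \sqrt{65} \approx 16.125$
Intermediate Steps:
$j{\left(H \right)} = - \frac{H}{3}$
$t{\left(s \right)} = \frac{2 s \left(10 + s\right)}{3}$ ($t{\left(s \right)} = \left(10 + s\right) \left(s - \frac{s}{3}\right) = \left(10 + s\right) \frac{2 s}{3} = \frac{2 s \left(10 + s\right)}{3}$)
$r = 196$
$\sqrt{r + t{\left(-16 \right)}} = \sqrt{196 + \frac{2}{3} \left(-16\right) \left(10 - 16\right)} = \sqrt{196 + \frac{2}{3} \left(-16\right) \left(-6\right)} = \sqrt{196 + 64} = \sqrt{260} = 2 \sqrt{65}$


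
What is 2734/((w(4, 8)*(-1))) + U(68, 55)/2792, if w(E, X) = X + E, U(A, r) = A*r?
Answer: -237139/1047 ≈ -226.49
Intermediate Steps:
w(E, X) = E + X
2734/((w(4, 8)*(-1))) + U(68, 55)/2792 = 2734/(((4 + 8)*(-1))) + (68*55)/2792 = 2734/((12*(-1))) + 3740*(1/2792) = 2734/(-12) + 935/698 = 2734*(-1/12) + 935/698 = -1367/6 + 935/698 = -237139/1047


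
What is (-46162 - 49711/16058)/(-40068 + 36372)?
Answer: 247106369/19783456 ≈ 12.491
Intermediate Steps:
(-46162 - 49711/16058)/(-40068 + 36372) = (-46162 - 49711*1/16058)/(-3696) = (-46162 - 49711/16058)*(-1/3696) = -741319107/16058*(-1/3696) = 247106369/19783456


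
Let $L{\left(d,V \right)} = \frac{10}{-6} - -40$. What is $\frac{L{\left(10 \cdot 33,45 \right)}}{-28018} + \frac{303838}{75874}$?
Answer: $\frac{12765036871}{3188756598} \approx 4.0031$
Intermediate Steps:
$L{\left(d,V \right)} = \frac{115}{3}$ ($L{\left(d,V \right)} = 10 \left(- \frac{1}{6}\right) + 40 = - \frac{5}{3} + 40 = \frac{115}{3}$)
$\frac{L{\left(10 \cdot 33,45 \right)}}{-28018} + \frac{303838}{75874} = \frac{115}{3 \left(-28018\right)} + \frac{303838}{75874} = \frac{115}{3} \left(- \frac{1}{28018}\right) + 303838 \cdot \frac{1}{75874} = - \frac{115}{84054} + \frac{151919}{37937} = \frac{12765036871}{3188756598}$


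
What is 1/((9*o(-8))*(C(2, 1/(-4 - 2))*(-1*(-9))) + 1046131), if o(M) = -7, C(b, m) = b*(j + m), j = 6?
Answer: 1/1039516 ≈ 9.6199e-7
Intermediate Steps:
C(b, m) = b*(6 + m)
1/((9*o(-8))*(C(2, 1/(-4 - 2))*(-1*(-9))) + 1046131) = 1/((9*(-7))*((2*(6 + 1/(-4 - 2)))*(-1*(-9))) + 1046131) = 1/(-63*2*(6 + 1/(-6))*9 + 1046131) = 1/(-63*2*(6 - ⅙)*9 + 1046131) = 1/(-63*2*(35/6)*9 + 1046131) = 1/(-735*9 + 1046131) = 1/(-63*105 + 1046131) = 1/(-6615 + 1046131) = 1/1039516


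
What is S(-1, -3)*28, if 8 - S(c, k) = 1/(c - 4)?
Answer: 1148/5 ≈ 229.60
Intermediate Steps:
S(c, k) = 8 - 1/(-4 + c) (S(c, k) = 8 - 1/(c - 4) = 8 - 1/(-4 + c))
S(-1, -3)*28 = ((-33 + 8*(-1))/(-4 - 1))*28 = ((-33 - 8)/(-5))*28 = -⅕*(-41)*28 = (41/5)*28 = 1148/5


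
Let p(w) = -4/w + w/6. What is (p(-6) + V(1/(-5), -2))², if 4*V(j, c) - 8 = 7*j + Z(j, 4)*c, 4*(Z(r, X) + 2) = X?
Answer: 11881/3600 ≈ 3.3003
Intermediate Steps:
Z(r, X) = -2 + X/4
p(w) = -4/w + w/6 (p(w) = -4/w + w*(⅙) = -4/w + w/6)
V(j, c) = 2 - c/4 + 7*j/4 (V(j, c) = 2 + (7*j + (-2 + (¼)*4)*c)/4 = 2 + (7*j + (-2 + 1)*c)/4 = 2 + (7*j - c)/4 = 2 + (-c + 7*j)/4 = 2 + (-c/4 + 7*j/4) = 2 - c/4 + 7*j/4)
(p(-6) + V(1/(-5), -2))² = ((-4/(-6) + (⅙)*(-6)) + (2 - ¼*(-2) + (7/4)/(-5)))² = ((-4*(-⅙) - 1) + (2 + ½ + (7/4)*(-⅕)))² = ((⅔ - 1) + (2 + ½ - 7/20))² = (-⅓ + 43/20)² = (109/60)² = 11881/3600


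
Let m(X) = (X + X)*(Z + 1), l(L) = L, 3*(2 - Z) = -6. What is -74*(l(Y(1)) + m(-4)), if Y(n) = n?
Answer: 2886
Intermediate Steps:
Z = 4 (Z = 2 - 1/3*(-6) = 2 + 2 = 4)
m(X) = 10*X (m(X) = (X + X)*(4 + 1) = (2*X)*5 = 10*X)
-74*(l(Y(1)) + m(-4)) = -74*(1 + 10*(-4)) = -74*(1 - 40) = -74*(-39) = 2886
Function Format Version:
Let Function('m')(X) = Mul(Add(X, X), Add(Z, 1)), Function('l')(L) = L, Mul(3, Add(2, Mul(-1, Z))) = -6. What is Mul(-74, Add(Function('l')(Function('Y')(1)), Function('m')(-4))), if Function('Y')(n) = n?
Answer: 2886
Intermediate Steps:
Z = 4 (Z = Add(2, Mul(Rational(-1, 3), -6)) = Add(2, 2) = 4)
Function('m')(X) = Mul(10, X) (Function('m')(X) = Mul(Add(X, X), Add(4, 1)) = Mul(Mul(2, X), 5) = Mul(10, X))
Mul(-74, Add(Function('l')(Function('Y')(1)), Function('m')(-4))) = Mul(-74, Add(1, Mul(10, -4))) = Mul(-74, Add(1, -40)) = Mul(-74, -39) = 2886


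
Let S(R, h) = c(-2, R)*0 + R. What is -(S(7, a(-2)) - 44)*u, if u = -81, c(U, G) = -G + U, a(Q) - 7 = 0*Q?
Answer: -2997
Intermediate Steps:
a(Q) = 7 (a(Q) = 7 + 0*Q = 7 + 0 = 7)
c(U, G) = U - G
S(R, h) = R (S(R, h) = (-2 - R)*0 + R = 0 + R = R)
-(S(7, a(-2)) - 44)*u = -(7 - 44)*(-81) = -(-37)*(-81) = -1*2997 = -2997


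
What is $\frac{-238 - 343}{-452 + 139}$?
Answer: $\frac{581}{313} \approx 1.8562$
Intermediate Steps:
$\frac{-238 - 343}{-452 + 139} = - \frac{581}{-313} = \left(-581\right) \left(- \frac{1}{313}\right) = \frac{581}{313}$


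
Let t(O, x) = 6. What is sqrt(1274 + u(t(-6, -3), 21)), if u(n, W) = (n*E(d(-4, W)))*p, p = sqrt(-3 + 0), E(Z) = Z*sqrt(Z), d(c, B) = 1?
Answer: sqrt(1274 + 6*I*sqrt(3)) ≈ 35.693 + 0.1456*I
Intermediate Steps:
E(Z) = Z**(3/2)
p = I*sqrt(3) (p = sqrt(-3) = I*sqrt(3) ≈ 1.732*I)
u(n, W) = I*n*sqrt(3) (u(n, W) = (n*1**(3/2))*(I*sqrt(3)) = (n*1)*(I*sqrt(3)) = n*(I*sqrt(3)) = I*n*sqrt(3))
sqrt(1274 + u(t(-6, -3), 21)) = sqrt(1274 + I*6*sqrt(3)) = sqrt(1274 + 6*I*sqrt(3))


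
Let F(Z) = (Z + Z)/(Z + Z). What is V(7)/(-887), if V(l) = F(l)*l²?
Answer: -49/887 ≈ -0.055242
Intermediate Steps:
F(Z) = 1 (F(Z) = (2*Z)/((2*Z)) = (2*Z)*(1/(2*Z)) = 1)
V(l) = l² (V(l) = 1*l² = l²)
V(7)/(-887) = 7²/(-887) = 49*(-1/887) = -49/887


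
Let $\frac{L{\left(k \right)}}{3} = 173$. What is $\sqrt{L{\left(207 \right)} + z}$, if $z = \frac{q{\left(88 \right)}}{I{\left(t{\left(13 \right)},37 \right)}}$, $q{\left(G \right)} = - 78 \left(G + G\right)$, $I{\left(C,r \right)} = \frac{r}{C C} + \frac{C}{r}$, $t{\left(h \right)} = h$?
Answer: $\frac{3 i \sqrt{8319718705}}{1783} \approx 153.47 i$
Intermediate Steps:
$I{\left(C,r \right)} = \frac{C}{r} + \frac{r}{C^{2}}$ ($I{\left(C,r \right)} = \frac{r}{C^{2}} + \frac{C}{r} = \frac{C}{r} + \frac{r}{C^{2}}$)
$L{\left(k \right)} = 519$ ($L{\left(k \right)} = 3 \cdot 173 = 519$)
$q{\left(G \right)} = - 156 G$ ($q{\left(G \right)} = - 78 \cdot 2 G = - 156 G$)
$z = - \frac{42920592}{1783}$ ($z = \frac{\left(-156\right) 88}{\frac{13}{37} + \frac{37}{169}} = - \frac{13728}{13 \cdot \frac{1}{37} + 37 \cdot \frac{1}{169}} = - \frac{13728}{\frac{13}{37} + \frac{37}{169}} = - \frac{13728}{\frac{3566}{6253}} = \left(-13728\right) \frac{6253}{3566} = - \frac{42920592}{1783} \approx -24072.0$)
$\sqrt{L{\left(207 \right)} + z} = \sqrt{519 - \frac{42920592}{1783}} = \sqrt{- \frac{41995215}{1783}} = \frac{3 i \sqrt{8319718705}}{1783}$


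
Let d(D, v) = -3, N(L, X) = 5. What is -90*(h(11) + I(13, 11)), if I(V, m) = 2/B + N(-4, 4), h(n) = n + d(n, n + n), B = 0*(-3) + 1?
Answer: -1350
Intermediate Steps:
B = 1 (B = 0 + 1 = 1)
h(n) = -3 + n (h(n) = n - 3 = -3 + n)
I(V, m) = 7 (I(V, m) = 2/1 + 5 = 1*2 + 5 = 2 + 5 = 7)
-90*(h(11) + I(13, 11)) = -90*((-3 + 11) + 7) = -90*(8 + 7) = -90*15 = -1350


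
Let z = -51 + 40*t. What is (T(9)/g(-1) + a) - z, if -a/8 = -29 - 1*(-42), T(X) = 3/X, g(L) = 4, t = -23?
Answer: 10405/12 ≈ 867.08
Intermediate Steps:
a = -104 (a = -8*(-29 - 1*(-42)) = -8*(-29 + 42) = -8*13 = -104)
z = -971 (z = -51 + 40*(-23) = -51 - 920 = -971)
(T(9)/g(-1) + a) - z = ((3/9)/4 - 104) - 1*(-971) = ((3*(1/9))/4 - 104) + 971 = ((1/4)*(1/3) - 104) + 971 = (1/12 - 104) + 971 = -1247/12 + 971 = 10405/12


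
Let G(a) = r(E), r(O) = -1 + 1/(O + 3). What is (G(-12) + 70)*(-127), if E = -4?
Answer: -8636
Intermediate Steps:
r(O) = -1 + 1/(3 + O)
G(a) = -2 (G(a) = (-2 - 1*(-4))/(3 - 4) = (-2 + 4)/(-1) = -1*2 = -2)
(G(-12) + 70)*(-127) = (-2 + 70)*(-127) = 68*(-127) = -8636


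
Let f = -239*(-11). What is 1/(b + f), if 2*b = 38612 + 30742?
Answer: 1/37306 ≈ 2.6805e-5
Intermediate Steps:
b = 34677 (b = (38612 + 30742)/2 = (½)*69354 = 34677)
f = 2629
1/(b + f) = 1/(34677 + 2629) = 1/37306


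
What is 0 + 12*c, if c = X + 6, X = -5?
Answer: 12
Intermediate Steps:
c = 1 (c = -5 + 6 = 1)
0 + 12*c = 0 + 12*1 = 0 + 12 = 12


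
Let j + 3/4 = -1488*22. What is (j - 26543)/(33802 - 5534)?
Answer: -237119/113072 ≈ -2.0971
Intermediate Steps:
j = -130947/4 (j = -¾ - 1488*22 = -¾ - 32736 = -130947/4 ≈ -32737.)
(j - 26543)/(33802 - 5534) = (-130947/4 - 26543)/(33802 - 5534) = -237119/4/28268 = -237119/4*1/28268 = -237119/113072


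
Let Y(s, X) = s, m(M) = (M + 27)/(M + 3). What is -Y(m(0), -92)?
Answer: -9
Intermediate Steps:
m(M) = (27 + M)/(3 + M)
-Y(m(0), -92) = -(27 + 0)/(3 + 0) = -27/3 = -1*9 = -9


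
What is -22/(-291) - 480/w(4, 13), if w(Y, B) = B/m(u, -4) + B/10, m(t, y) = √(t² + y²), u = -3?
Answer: -465314/3783 ≈ -123.00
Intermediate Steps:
w(Y, B) = 3*B/10 (w(Y, B) = B/(√((-3)² + (-4)²)) + B/10 = B/(√(9 + 16)) + B*(⅒) = B/(√25) + B/10 = B/5 + B/10 = 3*B/10)
-22/(-291) - 480/w(4, 13) = -22/(-291) - 480/((3/10)*13) = -22*(-1/291) - 480/39/10 = 22/291 - 480*10/39 = 22/291 - 1600/13 = -465314/3783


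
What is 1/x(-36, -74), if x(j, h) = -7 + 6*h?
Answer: -1/451 ≈ -0.0022173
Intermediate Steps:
1/x(-36, -74) = 1/(-7 + 6*(-74)) = 1/(-7 - 444) = 1/(-451) = -1/451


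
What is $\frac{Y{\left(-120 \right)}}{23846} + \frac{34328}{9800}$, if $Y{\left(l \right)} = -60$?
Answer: $\frac{7303549}{2086525} \approx 3.5003$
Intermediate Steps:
$\frac{Y{\left(-120 \right)}}{23846} + \frac{34328}{9800} = - \frac{60}{23846} + \frac{34328}{9800} = \left(-60\right) \frac{1}{23846} + 34328 \cdot \frac{1}{9800} = - \frac{30}{11923} + \frac{613}{175} = \frac{7303549}{2086525}$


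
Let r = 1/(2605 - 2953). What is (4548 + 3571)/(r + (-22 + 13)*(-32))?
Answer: 2825412/100223 ≈ 28.191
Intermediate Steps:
r = -1/348 (r = 1/(-348) = -1/348 ≈ -0.0028736)
(4548 + 3571)/(r + (-22 + 13)*(-32)) = (4548 + 3571)/(-1/348 + (-22 + 13)*(-32)) = 8119/(-1/348 - 9*(-32)) = 8119/(-1/348 + 288) = 8119/(100223/348) = 8119*(348/100223) = 2825412/100223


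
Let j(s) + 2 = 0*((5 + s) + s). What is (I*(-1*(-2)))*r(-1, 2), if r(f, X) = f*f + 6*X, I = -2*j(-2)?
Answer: 104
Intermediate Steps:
j(s) = -2 (j(s) = -2 + 0*((5 + s) + s) = -2 + 0*(5 + 2*s) = -2 + 0 = -2)
I = 4 (I = -2*(-2) = 4)
r(f, X) = f² + 6*X
(I*(-1*(-2)))*r(-1, 2) = (4*(-1*(-2)))*((-1)² + 6*2) = (4*2)*(1 + 12) = 8*13 = 104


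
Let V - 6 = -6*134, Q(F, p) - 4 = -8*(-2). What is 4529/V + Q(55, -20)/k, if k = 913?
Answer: -588431/104082 ≈ -5.6535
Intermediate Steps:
Q(F, p) = 20 (Q(F, p) = 4 - 8*(-2) = 4 + 16 = 20)
V = -798 (V = 6 - 6*134 = 6 - 804 = -798)
4529/V + Q(55, -20)/k = 4529/(-798) + 20/913 = 4529*(-1/798) + 20*(1/913) = -647/114 + 20/913 = -588431/104082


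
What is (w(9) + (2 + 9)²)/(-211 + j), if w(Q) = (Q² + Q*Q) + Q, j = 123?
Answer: -73/22 ≈ -3.3182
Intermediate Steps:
w(Q) = Q + 2*Q² (w(Q) = (Q² + Q²) + Q = 2*Q² + Q = Q + 2*Q²)
(w(9) + (2 + 9)²)/(-211 + j) = (9*(1 + 2*9) + (2 + 9)²)/(-211 + 123) = (9*(1 + 18) + 11²)/(-88) = (9*19 + 121)*(-1/88) = (171 + 121)*(-1/88) = 292*(-1/88) = -73/22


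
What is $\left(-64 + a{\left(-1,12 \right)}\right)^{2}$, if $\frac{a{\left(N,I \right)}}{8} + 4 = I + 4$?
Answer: $1024$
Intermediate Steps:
$a{\left(N,I \right)} = 8 I$ ($a{\left(N,I \right)} = -32 + 8 \left(I + 4\right) = -32 + 8 \left(4 + I\right) = -32 + \left(32 + 8 I\right) = 8 I$)
$\left(-64 + a{\left(-1,12 \right)}\right)^{2} = \left(-64 + 8 \cdot 12\right)^{2} = \left(-64 + 96\right)^{2} = 32^{2} = 1024$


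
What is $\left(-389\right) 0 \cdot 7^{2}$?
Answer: $0$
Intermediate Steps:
$\left(-389\right) 0 \cdot 7^{2} = 0 \cdot 49 = 0$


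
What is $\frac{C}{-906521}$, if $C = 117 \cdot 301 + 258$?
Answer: $- \frac{3225}{82411} \approx -0.039133$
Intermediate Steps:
$C = 35475$ ($C = 35217 + 258 = 35475$)
$\frac{C}{-906521} = \frac{35475}{-906521} = 35475 \left(- \frac{1}{906521}\right) = - \frac{3225}{82411}$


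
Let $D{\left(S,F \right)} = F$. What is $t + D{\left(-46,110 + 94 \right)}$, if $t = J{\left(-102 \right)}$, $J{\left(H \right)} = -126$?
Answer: $78$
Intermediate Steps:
$t = -126$
$t + D{\left(-46,110 + 94 \right)} = -126 + \left(110 + 94\right) = -126 + 204 = 78$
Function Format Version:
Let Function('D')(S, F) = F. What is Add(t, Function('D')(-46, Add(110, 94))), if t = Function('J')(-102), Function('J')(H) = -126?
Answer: 78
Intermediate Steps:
t = -126
Add(t, Function('D')(-46, Add(110, 94))) = Add(-126, Add(110, 94)) = Add(-126, 204) = 78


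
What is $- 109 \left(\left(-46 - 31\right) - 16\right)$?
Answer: $10137$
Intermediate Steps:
$- 109 \left(\left(-46 - 31\right) - 16\right) = - 109 \left(-77 - 16\right) = - 109 \left(-93\right) = \left(-1\right) \left(-10137\right) = 10137$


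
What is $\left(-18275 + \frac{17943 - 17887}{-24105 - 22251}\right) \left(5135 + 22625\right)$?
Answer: $- \frac{5879262334640}{11589} \approx -5.0731 \cdot 10^{8}$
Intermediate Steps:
$\left(-18275 + \frac{17943 - 17887}{-24105 - 22251}\right) \left(5135 + 22625\right) = \left(-18275 + \frac{56}{-46356}\right) 27760 = \left(-18275 + 56 \left(- \frac{1}{46356}\right)\right) 27760 = \left(-18275 - \frac{14}{11589}\right) 27760 = \left(- \frac{211788989}{11589}\right) 27760 = - \frac{5879262334640}{11589}$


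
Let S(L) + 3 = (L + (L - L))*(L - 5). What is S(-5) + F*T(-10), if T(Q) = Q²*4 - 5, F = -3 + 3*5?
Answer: 4787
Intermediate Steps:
S(L) = -3 + L*(-5 + L) (S(L) = -3 + (L + (L - L))*(L - 5) = -3 + (L + 0)*(-5 + L) = -3 + L*(-5 + L))
F = 12 (F = -3 + 15 = 12)
T(Q) = -5 + 4*Q² (T(Q) = 4*Q² - 5 = -5 + 4*Q²)
S(-5) + F*T(-10) = (-3 + (-5)² - 5*(-5)) + 12*(-5 + 4*(-10)²) = (-3 + 25 + 25) + 12*(-5 + 4*100) = 47 + 12*(-5 + 400) = 47 + 12*395 = 47 + 4740 = 4787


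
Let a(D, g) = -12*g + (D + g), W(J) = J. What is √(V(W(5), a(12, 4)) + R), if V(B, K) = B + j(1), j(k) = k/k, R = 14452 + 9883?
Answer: √24341 ≈ 156.02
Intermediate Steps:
a(D, g) = D - 11*g
R = 24335
j(k) = 1
V(B, K) = 1 + B (V(B, K) = B + 1 = 1 + B)
√(V(W(5), a(12, 4)) + R) = √((1 + 5) + 24335) = √(6 + 24335) = √24341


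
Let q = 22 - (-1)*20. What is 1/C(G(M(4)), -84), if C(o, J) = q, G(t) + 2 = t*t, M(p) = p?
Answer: 1/42 ≈ 0.023810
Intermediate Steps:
q = 42 (q = 22 - 1*(-20) = 22 + 20 = 42)
G(t) = -2 + t² (G(t) = -2 + t*t = -2 + t²)
C(o, J) = 42
1/C(G(M(4)), -84) = 1/42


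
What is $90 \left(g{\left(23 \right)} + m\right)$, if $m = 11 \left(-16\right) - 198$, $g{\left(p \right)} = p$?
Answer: $-31590$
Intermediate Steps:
$m = -374$ ($m = -176 - 198 = -374$)
$90 \left(g{\left(23 \right)} + m\right) = 90 \left(23 - 374\right) = 90 \left(-351\right) = -31590$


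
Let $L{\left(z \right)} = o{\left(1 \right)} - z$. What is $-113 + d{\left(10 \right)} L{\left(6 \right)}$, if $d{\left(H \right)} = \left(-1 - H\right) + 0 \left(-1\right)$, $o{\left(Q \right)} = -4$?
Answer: $-3$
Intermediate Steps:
$d{\left(H \right)} = -1 - H$ ($d{\left(H \right)} = \left(-1 - H\right) + 0 = -1 - H$)
$L{\left(z \right)} = -4 - z$
$-113 + d{\left(10 \right)} L{\left(6 \right)} = -113 + \left(-1 - 10\right) \left(-4 - 6\right) = -113 - -110 = -113 + 110 = -3$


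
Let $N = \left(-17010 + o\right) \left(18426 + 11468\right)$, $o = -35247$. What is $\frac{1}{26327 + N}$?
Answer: $- \frac{1}{1562144431} \approx -6.4015 \cdot 10^{-10}$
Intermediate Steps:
$N = -1562170758$ ($N = \left(-17010 - 35247\right) \left(18426 + 11468\right) = \left(-52257\right) 29894 = -1562170758$)
$\frac{1}{26327 + N} = \frac{1}{26327 - 1562170758} = \frac{1}{-1562144431} = - \frac{1}{1562144431}$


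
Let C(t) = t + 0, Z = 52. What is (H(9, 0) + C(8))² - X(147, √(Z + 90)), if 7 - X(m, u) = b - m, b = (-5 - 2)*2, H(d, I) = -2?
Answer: -132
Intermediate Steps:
b = -14 (b = -7*2 = -14)
C(t) = t
X(m, u) = 21 + m (X(m, u) = 7 - (-14 - m) = 7 + (14 + m) = 21 + m)
(H(9, 0) + C(8))² - X(147, √(Z + 90)) = (-2 + 8)² - (21 + 147) = 6² - 1*168 = 36 - 168 = -132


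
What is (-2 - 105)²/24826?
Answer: 11449/24826 ≈ 0.46117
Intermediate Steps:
(-2 - 105)²/24826 = (-107)²*(1/24826) = 11449*(1/24826) = 11449/24826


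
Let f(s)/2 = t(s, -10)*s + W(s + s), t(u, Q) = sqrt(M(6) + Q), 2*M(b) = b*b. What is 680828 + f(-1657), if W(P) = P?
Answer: 674200 - 6628*sqrt(2) ≈ 6.6483e+5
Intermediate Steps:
M(b) = b**2/2 (M(b) = (b*b)/2 = b**2/2)
t(u, Q) = sqrt(18 + Q) (t(u, Q) = sqrt((1/2)*6**2 + Q) = sqrt((1/2)*36 + Q) = sqrt(18 + Q))
f(s) = 4*s + 4*s*sqrt(2) (f(s) = 2*(sqrt(18 - 10)*s + (s + s)) = 2*(sqrt(8)*s + 2*s) = 2*((2*sqrt(2))*s + 2*s) = 2*(2*s*sqrt(2) + 2*s) = 2*(2*s + 2*s*sqrt(2)) = 4*s + 4*s*sqrt(2))
680828 + f(-1657) = 680828 + 4*(-1657)*(1 + sqrt(2)) = 680828 + (-6628 - 6628*sqrt(2)) = 674200 - 6628*sqrt(2)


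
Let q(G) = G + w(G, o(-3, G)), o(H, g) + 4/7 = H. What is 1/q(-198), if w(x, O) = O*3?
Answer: -7/1461 ≈ -0.0047912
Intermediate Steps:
o(H, g) = -4/7 + H
w(x, O) = 3*O
q(G) = -75/7 + G (q(G) = G + 3*(-4/7 - 3) = G + 3*(-25/7) = G - 75/7 = -75/7 + G)
1/q(-198) = 1/(-75/7 - 198) = 1/(-1461/7) = -7/1461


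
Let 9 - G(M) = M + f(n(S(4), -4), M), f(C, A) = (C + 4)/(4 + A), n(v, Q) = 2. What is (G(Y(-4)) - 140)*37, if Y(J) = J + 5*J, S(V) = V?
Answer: -39479/10 ≈ -3947.9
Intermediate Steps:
Y(J) = 6*J
f(C, A) = (4 + C)/(4 + A)
G(M) = 9 - M - 6/(4 + M) (G(M) = 9 - (M + (4 + 2)/(4 + M)) = 9 - (M + 6/(4 + M)) = 9 + (-M - 6/(4 + M)) = 9 - M - 6/(4 + M))
(G(Y(-4)) - 140)*37 = ((-6 + (4 + 6*(-4))*(9 - 6*(-4)))/(4 + 6*(-4)) - 140)*37 = ((-6 + (4 - 24)*(9 - 1*(-24)))/(4 - 24) - 140)*37 = ((-6 - 20*(9 + 24))/(-20) - 140)*37 = (-(-6 - 20*33)/20 - 140)*37 = (-(-6 - 660)/20 - 140)*37 = (-1/20*(-666) - 140)*37 = (333/10 - 140)*37 = -1067/10*37 = -39479/10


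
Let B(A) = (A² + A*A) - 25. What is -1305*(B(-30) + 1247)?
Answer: -3943710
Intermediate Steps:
B(A) = -25 + 2*A² (B(A) = (A² + A²) - 25 = 2*A² - 25 = -25 + 2*A²)
-1305*(B(-30) + 1247) = -1305*((-25 + 2*(-30)²) + 1247) = -1305*((-25 + 2*900) + 1247) = -1305*((-25 + 1800) + 1247) = -1305*(1775 + 1247) = -1305*3022 = -3943710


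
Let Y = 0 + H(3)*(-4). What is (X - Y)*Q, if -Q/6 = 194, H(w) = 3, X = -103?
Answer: 105924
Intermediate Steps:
Y = -12 (Y = 0 + 3*(-4) = 0 - 12 = -12)
Q = -1164 (Q = -6*194 = -1164)
(X - Y)*Q = (-103 - 1*(-12))*(-1164) = (-103 + 12)*(-1164) = -91*(-1164) = 105924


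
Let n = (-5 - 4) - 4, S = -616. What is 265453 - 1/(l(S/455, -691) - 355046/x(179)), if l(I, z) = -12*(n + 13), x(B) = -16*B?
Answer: 47124011487/177523 ≈ 2.6545e+5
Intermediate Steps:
n = -13 (n = -9 - 4 = -13)
l(I, z) = 0 (l(I, z) = -12*(-13 + 13) = -12*0 = 0)
265453 - 1/(l(S/455, -691) - 355046/x(179)) = 265453 - 1/(0 - 355046/((-16*179))) = 265453 - 1/(0 - 355046/(-2864)) = 265453 - 1/(0 - 355046*(-1/2864)) = 265453 - 1/(0 + 177523/1432) = 265453 - 1/177523/1432 = 265453 - 1*1432/177523 = 265453 - 1432/177523 = 47124011487/177523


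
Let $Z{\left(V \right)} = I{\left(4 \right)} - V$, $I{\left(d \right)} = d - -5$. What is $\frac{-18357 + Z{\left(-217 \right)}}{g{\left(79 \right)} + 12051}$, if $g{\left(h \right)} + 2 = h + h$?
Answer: $- \frac{18131}{12207} \approx -1.4853$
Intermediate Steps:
$I{\left(d \right)} = 5 + d$ ($I{\left(d \right)} = d + 5 = 5 + d$)
$g{\left(h \right)} = -2 + 2 h$ ($g{\left(h \right)} = -2 + \left(h + h\right) = -2 + 2 h$)
$Z{\left(V \right)} = 9 - V$ ($Z{\left(V \right)} = \left(5 + 4\right) - V = 9 - V$)
$\frac{-18357 + Z{\left(-217 \right)}}{g{\left(79 \right)} + 12051} = \frac{-18357 + \left(9 - -217\right)}{\left(-2 + 2 \cdot 79\right) + 12051} = \frac{-18357 + \left(9 + 217\right)}{\left(-2 + 158\right) + 12051} = \frac{-18357 + 226}{156 + 12051} = - \frac{18131}{12207}$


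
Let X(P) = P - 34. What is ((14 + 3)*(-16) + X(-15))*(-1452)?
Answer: 466092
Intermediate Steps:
X(P) = -34 + P
((14 + 3)*(-16) + X(-15))*(-1452) = ((14 + 3)*(-16) + (-34 - 15))*(-1452) = (17*(-16) - 49)*(-1452) = (-272 - 49)*(-1452) = -321*(-1452) = 466092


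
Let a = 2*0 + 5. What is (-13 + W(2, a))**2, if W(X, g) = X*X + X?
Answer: 49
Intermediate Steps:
a = 5 (a = 0 + 5 = 5)
W(X, g) = X + X**2 (W(X, g) = X**2 + X = X + X**2)
(-13 + W(2, a))**2 = (-13 + 2*(1 + 2))**2 = (-13 + 2*3)**2 = (-13 + 6)**2 = (-7)**2 = 49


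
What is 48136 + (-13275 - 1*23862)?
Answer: 10999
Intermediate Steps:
48136 + (-13275 - 1*23862) = 48136 + (-13275 - 23862) = 48136 - 37137 = 10999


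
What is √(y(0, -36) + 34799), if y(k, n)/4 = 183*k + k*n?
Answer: √34799 ≈ 186.54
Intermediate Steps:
y(k, n) = 732*k + 4*k*n (y(k, n) = 4*(183*k + k*n) = 732*k + 4*k*n)
√(y(0, -36) + 34799) = √(4*0*(183 - 36) + 34799) = √(4*0*147 + 34799) = √(0 + 34799) = √34799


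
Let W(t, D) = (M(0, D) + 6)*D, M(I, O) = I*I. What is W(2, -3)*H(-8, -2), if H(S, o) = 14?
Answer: -252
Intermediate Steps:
M(I, O) = I²
W(t, D) = 6*D (W(t, D) = (0² + 6)*D = (0 + 6)*D = 6*D)
W(2, -3)*H(-8, -2) = (6*(-3))*14 = -18*14 = -252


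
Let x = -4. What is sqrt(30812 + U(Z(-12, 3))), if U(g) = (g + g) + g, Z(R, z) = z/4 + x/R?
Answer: sqrt(123261)/2 ≈ 175.54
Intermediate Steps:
Z(R, z) = -4/R + z/4 (Z(R, z) = z/4 - 4/R = -4/R + z/4)
U(g) = 3*g (U(g) = 2*g + g = 3*g)
sqrt(30812 + U(Z(-12, 3))) = sqrt(30812 + 3*(-4/(-12) + (1/4)*3)) = sqrt(30812 + 3*(-4*(-1/12) + 3/4)) = sqrt(30812 + 3*(1/3 + 3/4)) = sqrt(30812 + 3*(13/12)) = sqrt(30812 + 13/4) = sqrt(123261/4) = sqrt(123261)/2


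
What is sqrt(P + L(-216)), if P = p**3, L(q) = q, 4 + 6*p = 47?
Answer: 19*sqrt(546)/36 ≈ 12.332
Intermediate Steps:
p = 43/6 (p = -2/3 + (1/6)*47 = -2/3 + 47/6 = 43/6 ≈ 7.1667)
P = 79507/216 (P = (43/6)**3 = 79507/216 ≈ 368.09)
sqrt(P + L(-216)) = sqrt(79507/216 - 216) = sqrt(32851/216) = 19*sqrt(546)/36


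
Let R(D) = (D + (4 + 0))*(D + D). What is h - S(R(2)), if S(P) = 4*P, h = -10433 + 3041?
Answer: -7488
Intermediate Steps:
R(D) = 2*D*(4 + D) (R(D) = (D + 4)*(2*D) = (4 + D)*(2*D) = 2*D*(4 + D))
h = -7392
h - S(R(2)) = -7392 - 4*2*2*(4 + 2) = -7392 - 4*2*2*6 = -7392 - 4*24 = -7392 - 1*96 = -7392 - 96 = -7488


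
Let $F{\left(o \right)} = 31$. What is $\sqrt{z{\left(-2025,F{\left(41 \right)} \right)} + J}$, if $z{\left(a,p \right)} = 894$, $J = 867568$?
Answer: $\sqrt{868462} \approx 931.91$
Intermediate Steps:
$\sqrt{z{\left(-2025,F{\left(41 \right)} \right)} + J} = \sqrt{894 + 867568} = \sqrt{868462}$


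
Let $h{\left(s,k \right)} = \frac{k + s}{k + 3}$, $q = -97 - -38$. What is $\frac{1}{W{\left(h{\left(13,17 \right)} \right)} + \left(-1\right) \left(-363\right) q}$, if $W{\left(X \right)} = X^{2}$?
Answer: $- \frac{4}{85659} \approx -4.6697 \cdot 10^{-5}$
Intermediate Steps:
$q = -59$ ($q = -97 + 38 = -59$)
$h{\left(s,k \right)} = \frac{k + s}{3 + k}$
$\frac{1}{W{\left(h{\left(13,17 \right)} \right)} + \left(-1\right) \left(-363\right) q} = \frac{1}{\left(\frac{17 + 13}{3 + 17}\right)^{2} + \left(-1\right) \left(-363\right) \left(-59\right)} = \frac{1}{\left(\frac{1}{20} \cdot 30\right)^{2} + 363 \left(-59\right)} = \frac{1}{\left(\frac{1}{20} \cdot 30\right)^{2} - 21417} = \frac{1}{\left(\frac{3}{2}\right)^{2} - 21417} = \frac{1}{\frac{9}{4} - 21417} = \frac{1}{- \frac{85659}{4}} = - \frac{4}{85659}$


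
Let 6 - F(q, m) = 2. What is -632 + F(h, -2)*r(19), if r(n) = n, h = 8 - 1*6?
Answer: -556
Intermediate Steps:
h = 2 (h = 8 - 6 = 2)
F(q, m) = 4 (F(q, m) = 6 - 1*2 = 6 - 2 = 4)
-632 + F(h, -2)*r(19) = -632 + 4*19 = -632 + 76 = -556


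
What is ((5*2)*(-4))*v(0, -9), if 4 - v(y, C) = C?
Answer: -520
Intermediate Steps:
v(y, C) = 4 - C
((5*2)*(-4))*v(0, -9) = ((5*2)*(-4))*(4 - 1*(-9)) = (10*(-4))*(4 + 9) = -40*13 = -520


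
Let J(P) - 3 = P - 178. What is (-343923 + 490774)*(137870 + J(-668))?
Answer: 20122551977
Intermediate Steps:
J(P) = -175 + P (J(P) = 3 + (P - 178) = 3 + (-178 + P) = -175 + P)
(-343923 + 490774)*(137870 + J(-668)) = (-343923 + 490774)*(137870 + (-175 - 668)) = 146851*(137870 - 843) = 146851*137027 = 20122551977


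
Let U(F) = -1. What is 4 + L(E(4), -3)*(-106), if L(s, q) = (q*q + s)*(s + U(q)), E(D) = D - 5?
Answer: 1700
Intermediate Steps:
E(D) = -5 + D
L(s, q) = (-1 + s)*(s + q**2) (L(s, q) = (q*q + s)*(s - 1) = (q**2 + s)*(-1 + s) = (s + q**2)*(-1 + s) = (-1 + s)*(s + q**2))
4 + L(E(4), -3)*(-106) = 4 + ((-5 + 4)**2 - (-5 + 4) - 1*(-3)**2 + (-5 + 4)*(-3)**2)*(-106) = 4 + ((-1)**2 - 1*(-1) - 1*9 - 1*9)*(-106) = 4 + (1 + 1 - 9 - 9)*(-106) = 4 - 16*(-106) = 4 + 1696 = 1700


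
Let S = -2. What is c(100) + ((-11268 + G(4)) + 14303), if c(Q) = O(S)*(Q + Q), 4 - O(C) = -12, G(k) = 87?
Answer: 6322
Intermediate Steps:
O(C) = 16 (O(C) = 4 - 1*(-12) = 4 + 12 = 16)
c(Q) = 32*Q (c(Q) = 16*(Q + Q) = 16*(2*Q) = 32*Q)
c(100) + ((-11268 + G(4)) + 14303) = 32*100 + ((-11268 + 87) + 14303) = 3200 + (-11181 + 14303) = 3200 + 3122 = 6322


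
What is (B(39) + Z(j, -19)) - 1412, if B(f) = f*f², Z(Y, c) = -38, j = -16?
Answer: 57869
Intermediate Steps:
B(f) = f³
(B(39) + Z(j, -19)) - 1412 = (39³ - 38) - 1412 = (59319 - 38) - 1412 = 59281 - 1412 = 57869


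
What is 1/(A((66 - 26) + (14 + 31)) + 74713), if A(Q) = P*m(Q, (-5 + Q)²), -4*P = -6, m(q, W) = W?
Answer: 1/84313 ≈ 1.1861e-5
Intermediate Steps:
P = 3/2 (P = -¼*(-6) = 3/2 ≈ 1.5000)
A(Q) = 3*(-5 + Q)²/2
1/(A((66 - 26) + (14 + 31)) + 74713) = 1/(3*(-5 + ((66 - 26) + (14 + 31)))²/2 + 74713) = 1/(3*(-5 + (40 + 45))²/2 + 74713) = 1/(3*(-5 + 85)²/2 + 74713) = 1/((3/2)*80² + 74713) = 1/((3/2)*6400 + 74713) = 1/(9600 + 74713) = 1/84313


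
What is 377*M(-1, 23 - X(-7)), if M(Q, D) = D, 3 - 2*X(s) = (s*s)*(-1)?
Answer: -1131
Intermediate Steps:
X(s) = 3/2 + s**2/2 (X(s) = 3/2 - s*s*(-1)/2 = 3/2 - s**2*(-1)/2 = 3/2 - (-1)*s**2/2 = 3/2 + s**2/2)
377*M(-1, 23 - X(-7)) = 377*(23 - (3/2 + (1/2)*(-7)**2)) = 377*(23 - (3/2 + (1/2)*49)) = 377*(23 - (3/2 + 49/2)) = 377*(23 - 1*26) = 377*(23 - 26) = 377*(-3) = -1131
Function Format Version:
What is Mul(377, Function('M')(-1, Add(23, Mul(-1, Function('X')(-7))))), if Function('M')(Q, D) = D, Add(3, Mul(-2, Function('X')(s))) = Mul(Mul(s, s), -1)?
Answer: -1131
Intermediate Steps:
Function('X')(s) = Add(Rational(3, 2), Mul(Rational(1, 2), Pow(s, 2))) (Function('X')(s) = Add(Rational(3, 2), Mul(Rational(-1, 2), Mul(Mul(s, s), -1))) = Add(Rational(3, 2), Mul(Rational(-1, 2), Mul(Pow(s, 2), -1))) = Add(Rational(3, 2), Mul(Rational(-1, 2), Mul(-1, Pow(s, 2)))) = Add(Rational(3, 2), Mul(Rational(1, 2), Pow(s, 2))))
Mul(377, Function('M')(-1, Add(23, Mul(-1, Function('X')(-7))))) = Mul(377, Add(23, Mul(-1, Add(Rational(3, 2), Mul(Rational(1, 2), Pow(-7, 2)))))) = Mul(377, Add(23, Mul(-1, Add(Rational(3, 2), Mul(Rational(1, 2), 49))))) = Mul(377, Add(23, Mul(-1, Add(Rational(3, 2), Rational(49, 2))))) = Mul(377, Add(23, Mul(-1, 26))) = Mul(377, Add(23, -26)) = Mul(377, -3) = -1131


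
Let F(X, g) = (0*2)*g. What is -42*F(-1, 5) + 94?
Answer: 94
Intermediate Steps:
F(X, g) = 0 (F(X, g) = 0*g = 0)
-42*F(-1, 5) + 94 = -42*0 + 94 = 0 + 94 = 94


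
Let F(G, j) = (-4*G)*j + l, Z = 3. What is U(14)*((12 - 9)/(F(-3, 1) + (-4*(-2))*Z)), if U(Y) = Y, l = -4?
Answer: 21/16 ≈ 1.3125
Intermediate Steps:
F(G, j) = -4 - 4*G*j (F(G, j) = (-4*G)*j - 4 = -4*G*j - 4 = -4 - 4*G*j)
U(14)*((12 - 9)/(F(-3, 1) + (-4*(-2))*Z)) = 14*((12 - 9)/((-4 - 4*(-3)*1) - 4*(-2)*3)) = 14*(3/((-4 + 12) + 8*3)) = 14*(3/(8 + 24)) = 14*(3/32) = 21/16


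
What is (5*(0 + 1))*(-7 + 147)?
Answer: 700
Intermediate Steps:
(5*(0 + 1))*(-7 + 147) = (5*1)*140 = 5*140 = 700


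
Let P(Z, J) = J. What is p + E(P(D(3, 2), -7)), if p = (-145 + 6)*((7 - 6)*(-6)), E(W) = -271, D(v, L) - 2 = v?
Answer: 563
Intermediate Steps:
D(v, L) = 2 + v
p = 834 (p = -139*(-6) = 834)
p + E(P(D(3, 2), -7)) = 834 - 271 = 563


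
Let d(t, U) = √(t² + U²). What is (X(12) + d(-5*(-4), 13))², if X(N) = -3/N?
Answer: 9105/16 - √569/2 ≈ 557.14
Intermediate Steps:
d(t, U) = √(U² + t²)
(X(12) + d(-5*(-4), 13))² = (-3/12 + √(13² + (-5*(-4))²))² = (-3*1/12 + √(169 + 20²))² = (-¼ + √(169 + 400))² = (-¼ + √569)²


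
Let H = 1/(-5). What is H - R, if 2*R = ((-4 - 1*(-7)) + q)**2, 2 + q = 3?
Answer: -41/5 ≈ -8.2000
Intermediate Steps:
q = 1 (q = -2 + 3 = 1)
H = -1/5 ≈ -0.20000
R = 8 (R = ((-4 - 1*(-7)) + 1)**2/2 = ((-4 + 7) + 1)**2/2 = (3 + 1)**2/2 = (1/2)*4**2 = (1/2)*16 = 8)
H - R = -1/5 - 1*8 = -1/5 - 8 = -41/5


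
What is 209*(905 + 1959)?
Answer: 598576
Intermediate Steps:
209*(905 + 1959) = 209*2864 = 598576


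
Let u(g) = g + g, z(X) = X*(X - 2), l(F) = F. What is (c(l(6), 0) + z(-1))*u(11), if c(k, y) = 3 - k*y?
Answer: 132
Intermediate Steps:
z(X) = X*(-2 + X)
c(k, y) = 3 - k*y
u(g) = 2*g
(c(l(6), 0) + z(-1))*u(11) = ((3 - 1*6*0) - (-2 - 1))*(2*11) = ((3 + 0) - 1*(-3))*22 = (3 + 3)*22 = 6*22 = 132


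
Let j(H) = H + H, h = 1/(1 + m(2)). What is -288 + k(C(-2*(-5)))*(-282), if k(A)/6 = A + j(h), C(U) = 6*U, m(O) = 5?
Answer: -102372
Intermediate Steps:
h = ⅙ (h = 1/(1 + 5) = 1/6 = ⅙ ≈ 0.16667)
j(H) = 2*H
k(A) = 2 + 6*A (k(A) = 6*(A + 2*(⅙)) = 6*(A + ⅓) = 6*(⅓ + A) = 2 + 6*A)
-288 + k(C(-2*(-5)))*(-282) = -288 + (2 + 6*(6*(-2*(-5))))*(-282) = -288 + (2 + 6*(6*10))*(-282) = -288 + (2 + 6*60)*(-282) = -288 + (2 + 360)*(-282) = -288 + 362*(-282) = -288 - 102084 = -102372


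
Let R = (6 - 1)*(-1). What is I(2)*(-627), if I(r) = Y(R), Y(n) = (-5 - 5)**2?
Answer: -62700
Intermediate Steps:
R = -5 (R = 5*(-1) = -5)
Y(n) = 100 (Y(n) = (-10)**2 = 100)
I(r) = 100
I(2)*(-627) = 100*(-627) = -62700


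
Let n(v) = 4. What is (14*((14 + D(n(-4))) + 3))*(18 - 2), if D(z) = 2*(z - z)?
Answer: 3808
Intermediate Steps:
D(z) = 0 (D(z) = 2*0 = 0)
(14*((14 + D(n(-4))) + 3))*(18 - 2) = (14*((14 + 0) + 3))*(18 - 2) = (14*(14 + 3))*16 = (14*17)*16 = 238*16 = 3808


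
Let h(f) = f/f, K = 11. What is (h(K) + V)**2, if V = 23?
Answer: 576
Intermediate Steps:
h(f) = 1
(h(K) + V)**2 = (1 + 23)**2 = 24**2 = 576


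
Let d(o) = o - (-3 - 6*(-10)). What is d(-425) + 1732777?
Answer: 1732295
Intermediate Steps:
d(o) = -57 + o (d(o) = o - (-3 + 60) = o - 1*57 = o - 57 = -57 + o)
d(-425) + 1732777 = (-57 - 425) + 1732777 = -482 + 1732777 = 1732295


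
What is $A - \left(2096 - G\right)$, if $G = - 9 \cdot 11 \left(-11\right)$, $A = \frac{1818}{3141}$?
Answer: $- \frac{351241}{349} \approx -1006.4$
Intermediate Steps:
$A = \frac{202}{349}$ ($A = 1818 \cdot \frac{1}{3141} = \frac{202}{349} \approx 0.5788$)
$G = 1089$ ($G = - 99 \left(-11\right) = \left(-1\right) \left(-1089\right) = 1089$)
$A - \left(2096 - G\right) = \frac{202}{349} - \left(2096 - 1089\right) = \frac{202}{349} - 1007 = - \frac{351241}{349}$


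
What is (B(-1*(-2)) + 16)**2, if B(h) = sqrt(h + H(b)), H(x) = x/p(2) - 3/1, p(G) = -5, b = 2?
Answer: (80 + I*sqrt(35))**2/25 ≈ 254.6 + 37.863*I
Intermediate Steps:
H(x) = -3 - x/5 (H(x) = x/(-5) - 3/1 = x*(-1/5) - 3*1 = -x/5 - 3 = -3 - x/5)
B(h) = sqrt(-17/5 + h) (B(h) = sqrt(h + (-3 - 1/5*2)) = sqrt(h + (-3 - 2/5)) = sqrt(h - 17/5) = sqrt(-17/5 + h))
(B(-1*(-2)) + 16)**2 = (sqrt(-85 + 25*(-1*(-2)))/5 + 16)**2 = (sqrt(-85 + 25*2)/5 + 16)**2 = (sqrt(-85 + 50)/5 + 16)**2 = (sqrt(-35)/5 + 16)**2 = ((I*sqrt(35))/5 + 16)**2 = (I*sqrt(35)/5 + 16)**2 = (16 + I*sqrt(35)/5)**2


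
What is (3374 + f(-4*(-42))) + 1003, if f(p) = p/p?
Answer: 4378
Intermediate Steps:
f(p) = 1
(3374 + f(-4*(-42))) + 1003 = (3374 + 1) + 1003 = 3375 + 1003 = 4378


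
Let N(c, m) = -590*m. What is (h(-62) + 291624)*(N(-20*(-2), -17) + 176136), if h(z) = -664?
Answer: 54166859360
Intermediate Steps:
(h(-62) + 291624)*(N(-20*(-2), -17) + 176136) = (-664 + 291624)*(-590*(-17) + 176136) = 290960*(10030 + 176136) = 290960*186166 = 54166859360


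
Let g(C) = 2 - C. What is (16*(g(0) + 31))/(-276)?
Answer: -44/23 ≈ -1.9130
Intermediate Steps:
(16*(g(0) + 31))/(-276) = (16*((2 - 1*0) + 31))/(-276) = (16*((2 + 0) + 31))*(-1/276) = (16*(2 + 31))*(-1/276) = (16*33)*(-1/276) = 528*(-1/276) = -44/23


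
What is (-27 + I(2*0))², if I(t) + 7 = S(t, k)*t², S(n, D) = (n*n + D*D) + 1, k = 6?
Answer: 1156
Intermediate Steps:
S(n, D) = 1 + D² + n² (S(n, D) = (n² + D²) + 1 = (D² + n²) + 1 = 1 + D² + n²)
I(t) = -7 + t²*(37 + t²) (I(t) = -7 + (1 + 6² + t²)*t² = -7 + (1 + 36 + t²)*t² = -7 + (37 + t²)*t² = -7 + t²*(37 + t²))
(-27 + I(2*0))² = (-27 + (-7 + (2*0)²*(37 + (2*0)²)))² = (-27 + (-7 + 0²*(37 + 0²)))² = (-27 + (-7 + 0*(37 + 0)))² = (-27 + (-7 + 0*37))² = (-27 + (-7 + 0))² = (-27 - 7)² = (-34)² = 1156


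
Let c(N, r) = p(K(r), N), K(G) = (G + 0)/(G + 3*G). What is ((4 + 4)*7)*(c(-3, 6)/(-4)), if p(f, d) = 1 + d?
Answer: 28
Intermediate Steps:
K(G) = ¼ (K(G) = G/((4*G)) = G*(1/(4*G)) = ¼)
c(N, r) = 1 + N
((4 + 4)*7)*(c(-3, 6)/(-4)) = ((4 + 4)*7)*((1 - 3)/(-4)) = (8*7)*(-2*(-¼)) = 56*(½) = 28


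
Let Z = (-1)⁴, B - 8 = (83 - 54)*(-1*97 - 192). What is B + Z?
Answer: -8372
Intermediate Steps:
B = -8373 (B = 8 + (83 - 54)*(-1*97 - 192) = 8 + 29*(-97 - 192) = 8 + 29*(-289) = 8 - 8381 = -8373)
Z = 1
B + Z = -8373 + 1 = -8372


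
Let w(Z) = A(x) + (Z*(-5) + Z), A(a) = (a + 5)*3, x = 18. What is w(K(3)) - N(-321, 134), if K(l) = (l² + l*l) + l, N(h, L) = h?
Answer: 306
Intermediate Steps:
K(l) = l + 2*l² (K(l) = (l² + l²) + l = 2*l² + l = l + 2*l²)
A(a) = 15 + 3*a (A(a) = (5 + a)*3 = 15 + 3*a)
w(Z) = 69 - 4*Z (w(Z) = (15 + 3*18) + (Z*(-5) + Z) = (15 + 54) + (-5*Z + Z) = 69 - 4*Z)
w(K(3)) - N(-321, 134) = (69 - 12*(1 + 2*3)) - 1*(-321) = (69 - 12*(1 + 6)) + 321 = (69 - 12*7) + 321 = (69 - 4*21) + 321 = (69 - 84) + 321 = -15 + 321 = 306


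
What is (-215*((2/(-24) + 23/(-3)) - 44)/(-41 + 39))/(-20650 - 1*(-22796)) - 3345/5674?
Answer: -154974165/48705616 ≈ -3.1819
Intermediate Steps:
(-215*((2/(-24) + 23/(-3)) - 44)/(-41 + 39))/(-20650 - 1*(-22796)) - 3345/5674 = (-215*((2*(-1/24) + 23*(-⅓)) - 44)/(-2))/(-20650 + 22796) - 3345*1/5674 = -215*((-1/12 - 23/3) - 44)*(-1)/2/2146 - 3345/5674 = -215*(-31/4 - 44)*(-1)/2*(1/2146) - 3345/5674 = -(-44505)*(-1)/(4*2)*(1/2146) - 3345/5674 = -215*207/8*(1/2146) - 3345/5674 = -44505/8*1/2146 - 3345/5674 = -44505/17168 - 3345/5674 = -154974165/48705616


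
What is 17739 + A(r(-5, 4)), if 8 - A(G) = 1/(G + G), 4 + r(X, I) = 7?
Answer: 106481/6 ≈ 17747.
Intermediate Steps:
r(X, I) = 3 (r(X, I) = -4 + 7 = 3)
A(G) = 8 - 1/(2*G) (A(G) = 8 - 1/(G + G) = 8 - 1/(2*G))
17739 + A(r(-5, 4)) = 17739 + (8 - ½/3) = 17739 + (8 - ½*⅓) = 17739 + (8 - ⅙) = 17739 + 47/6 = 106481/6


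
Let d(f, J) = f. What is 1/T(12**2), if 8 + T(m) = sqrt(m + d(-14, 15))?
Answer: 4/33 + sqrt(130)/66 ≈ 0.29397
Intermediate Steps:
T(m) = -8 + sqrt(-14 + m) (T(m) = -8 + sqrt(m - 14) = -8 + sqrt(-14 + m))
1/T(12**2) = 1/(-8 + sqrt(-14 + 12**2)) = 1/(-8 + sqrt(-14 + 144)) = 1/(-8 + sqrt(130))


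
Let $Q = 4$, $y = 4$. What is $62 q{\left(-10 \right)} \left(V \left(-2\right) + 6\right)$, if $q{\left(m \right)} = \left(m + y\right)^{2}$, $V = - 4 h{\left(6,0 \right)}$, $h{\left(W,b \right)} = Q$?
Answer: $84816$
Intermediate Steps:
$h{\left(W,b \right)} = 4$
$V = -16$ ($V = \left(-4\right) 4 = -16$)
$q{\left(m \right)} = \left(4 + m\right)^{2}$ ($q{\left(m \right)} = \left(m + 4\right)^{2} = \left(4 + m\right)^{2}$)
$62 q{\left(-10 \right)} \left(V \left(-2\right) + 6\right) = 62 \left(4 - 10\right)^{2} \left(\left(-16\right) \left(-2\right) + 6\right) = 62 \left(-6\right)^{2} \left(32 + 6\right) = 62 \cdot 36 \cdot 38 = 2232 \cdot 38 = 84816$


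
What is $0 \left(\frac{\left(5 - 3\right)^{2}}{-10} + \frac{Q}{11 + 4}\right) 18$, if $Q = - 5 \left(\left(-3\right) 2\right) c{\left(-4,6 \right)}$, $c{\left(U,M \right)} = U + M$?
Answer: $0$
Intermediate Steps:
$c{\left(U,M \right)} = M + U$
$Q = 60$ ($Q = - 5 \left(\left(-3\right) 2\right) \left(6 - 4\right) = \left(-5\right) \left(-6\right) 2 = 30 \cdot 2 = 60$)
$0 \left(\frac{\left(5 - 3\right)^{2}}{-10} + \frac{Q}{11 + 4}\right) 18 = 0 \left(\frac{\left(5 - 3\right)^{2}}{-10} + \frac{60}{11 + 4}\right) 18 = 0 \left(2^{2} \left(- \frac{1}{10}\right) + \frac{60}{15}\right) 18 = 0 \left(4 \left(- \frac{1}{10}\right) + 60 \cdot \frac{1}{15}\right) 18 = 0 \left(- \frac{2}{5} + 4\right) 18 = 0 \cdot \frac{18}{5} \cdot 18 = 0 \cdot 18 = 0$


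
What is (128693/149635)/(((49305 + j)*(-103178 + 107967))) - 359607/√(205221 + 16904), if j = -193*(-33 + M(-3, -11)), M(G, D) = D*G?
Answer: 128693/35332062349575 - 359607*√8885/44425 ≈ -763.01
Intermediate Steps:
j = 0 (j = -193*(-33 - 11*(-3)) = -193*(-33 + 33) = -193*0 = 0)
(128693/149635)/(((49305 + j)*(-103178 + 107967))) - 359607/√(205221 + 16904) = (128693/149635)/(((49305 + 0)*(-103178 + 107967))) - 359607/√(205221 + 16904) = (128693*(1/149635))/((49305*4789)) - 359607*√8885/44425 = (128693/149635)/236121645 - 359607*√8885/44425 = (128693/149635)*(1/236121645) - 359607*√8885/44425 = 128693/35332062349575 - 359607*√8885/44425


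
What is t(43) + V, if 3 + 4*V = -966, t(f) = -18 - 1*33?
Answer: -1173/4 ≈ -293.25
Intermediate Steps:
t(f) = -51 (t(f) = -18 - 33 = -51)
V = -969/4 (V = -¾ + (¼)*(-966) = -¾ - 483/2 = -969/4 ≈ -242.25)
t(43) + V = -51 - 969/4 = -1173/4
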